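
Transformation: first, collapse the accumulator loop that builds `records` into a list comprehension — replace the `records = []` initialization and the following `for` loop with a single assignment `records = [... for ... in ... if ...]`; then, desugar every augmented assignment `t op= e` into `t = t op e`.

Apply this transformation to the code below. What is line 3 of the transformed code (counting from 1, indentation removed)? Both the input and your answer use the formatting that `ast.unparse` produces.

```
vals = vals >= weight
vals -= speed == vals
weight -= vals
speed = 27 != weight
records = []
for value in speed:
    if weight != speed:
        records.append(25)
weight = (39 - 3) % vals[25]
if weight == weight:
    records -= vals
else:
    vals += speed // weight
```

weight = weight - vals

Transformed code:
vals = vals >= weight
vals = vals - (speed == vals)
weight = weight - vals
speed = 27 != weight
records = [25 for value in speed if weight != speed]
weight = (39 - 3) % vals[25]
if weight == weight:
    records = records - vals
else:
    vals = vals + speed // weight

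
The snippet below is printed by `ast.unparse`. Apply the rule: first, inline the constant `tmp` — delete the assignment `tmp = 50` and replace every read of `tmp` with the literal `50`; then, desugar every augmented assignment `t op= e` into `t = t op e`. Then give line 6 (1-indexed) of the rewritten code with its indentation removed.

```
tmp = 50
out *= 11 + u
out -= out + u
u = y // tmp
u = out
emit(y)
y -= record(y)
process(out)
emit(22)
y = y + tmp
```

y = y - record(y)

Transformed code:
out = out * (11 + u)
out = out - (out + u)
u = y // 50
u = out
emit(y)
y = y - record(y)
process(out)
emit(22)
y = y + 50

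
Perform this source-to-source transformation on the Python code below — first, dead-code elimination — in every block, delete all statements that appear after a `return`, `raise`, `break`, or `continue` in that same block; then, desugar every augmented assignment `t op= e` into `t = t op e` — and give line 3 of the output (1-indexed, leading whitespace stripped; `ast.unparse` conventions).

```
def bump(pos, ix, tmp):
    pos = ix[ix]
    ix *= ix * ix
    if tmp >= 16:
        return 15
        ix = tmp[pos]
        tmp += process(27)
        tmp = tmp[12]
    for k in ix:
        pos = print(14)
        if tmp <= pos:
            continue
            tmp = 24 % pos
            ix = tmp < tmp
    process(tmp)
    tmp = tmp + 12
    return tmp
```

Transformed code:
def bump(pos, ix, tmp):
    pos = ix[ix]
    ix = ix * (ix * ix)
    if tmp >= 16:
        return 15
    for k in ix:
        pos = print(14)
        if tmp <= pos:
            continue
    process(tmp)
    tmp = tmp + 12
    return tmp

ix = ix * (ix * ix)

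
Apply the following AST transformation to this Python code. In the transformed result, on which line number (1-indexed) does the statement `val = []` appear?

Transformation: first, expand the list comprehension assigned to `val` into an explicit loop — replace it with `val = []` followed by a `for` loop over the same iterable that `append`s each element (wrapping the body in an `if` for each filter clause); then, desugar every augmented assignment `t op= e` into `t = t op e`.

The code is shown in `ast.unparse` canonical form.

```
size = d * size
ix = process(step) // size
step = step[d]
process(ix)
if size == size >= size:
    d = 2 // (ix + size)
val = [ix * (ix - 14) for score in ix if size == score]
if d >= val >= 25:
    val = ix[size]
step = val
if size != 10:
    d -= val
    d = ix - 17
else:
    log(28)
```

Transformed code:
size = d * size
ix = process(step) // size
step = step[d]
process(ix)
if size == size >= size:
    d = 2 // (ix + size)
val = []
for score in ix:
    if size == score:
        val.append(ix * (ix - 14))
if d >= val >= 25:
    val = ix[size]
step = val
if size != 10:
    d = d - val
    d = ix - 17
else:
    log(28)

7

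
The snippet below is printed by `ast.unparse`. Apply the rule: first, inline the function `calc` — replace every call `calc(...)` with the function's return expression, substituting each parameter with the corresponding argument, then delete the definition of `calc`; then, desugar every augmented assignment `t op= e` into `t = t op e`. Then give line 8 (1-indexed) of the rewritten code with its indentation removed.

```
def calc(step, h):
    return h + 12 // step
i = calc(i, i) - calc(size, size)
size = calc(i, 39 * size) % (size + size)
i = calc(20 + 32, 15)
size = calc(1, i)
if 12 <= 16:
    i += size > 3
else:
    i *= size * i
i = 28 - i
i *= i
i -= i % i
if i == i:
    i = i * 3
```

Transformed code:
i = i + 12 // i - (size + 12 // size)
size = (39 * size + 12 // i) % (size + size)
i = 15 + 12 // (20 + 32)
size = i + 12 // 1
if 12 <= 16:
    i = i + (size > 3)
else:
    i = i * (size * i)
i = 28 - i
i = i * i
i = i - i % i
if i == i:
    i = i * 3

i = i * (size * i)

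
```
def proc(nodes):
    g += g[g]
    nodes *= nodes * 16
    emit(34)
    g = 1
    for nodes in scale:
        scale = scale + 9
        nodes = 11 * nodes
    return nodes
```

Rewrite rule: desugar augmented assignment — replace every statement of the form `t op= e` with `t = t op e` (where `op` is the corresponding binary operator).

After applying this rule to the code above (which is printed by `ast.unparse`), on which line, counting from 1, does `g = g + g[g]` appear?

2

Transformed code:
def proc(nodes):
    g = g + g[g]
    nodes = nodes * (nodes * 16)
    emit(34)
    g = 1
    for nodes in scale:
        scale = scale + 9
        nodes = 11 * nodes
    return nodes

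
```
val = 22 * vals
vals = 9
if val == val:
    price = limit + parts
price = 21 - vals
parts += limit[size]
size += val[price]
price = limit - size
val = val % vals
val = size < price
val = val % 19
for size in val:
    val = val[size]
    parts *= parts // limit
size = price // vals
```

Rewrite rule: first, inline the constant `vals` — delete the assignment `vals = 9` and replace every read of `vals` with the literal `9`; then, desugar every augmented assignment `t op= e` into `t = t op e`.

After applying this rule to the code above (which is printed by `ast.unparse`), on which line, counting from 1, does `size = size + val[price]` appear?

6

Transformed code:
val = 22 * 9
if val == val:
    price = limit + parts
price = 21 - 9
parts = parts + limit[size]
size = size + val[price]
price = limit - size
val = val % 9
val = size < price
val = val % 19
for size in val:
    val = val[size]
    parts = parts * (parts // limit)
size = price // 9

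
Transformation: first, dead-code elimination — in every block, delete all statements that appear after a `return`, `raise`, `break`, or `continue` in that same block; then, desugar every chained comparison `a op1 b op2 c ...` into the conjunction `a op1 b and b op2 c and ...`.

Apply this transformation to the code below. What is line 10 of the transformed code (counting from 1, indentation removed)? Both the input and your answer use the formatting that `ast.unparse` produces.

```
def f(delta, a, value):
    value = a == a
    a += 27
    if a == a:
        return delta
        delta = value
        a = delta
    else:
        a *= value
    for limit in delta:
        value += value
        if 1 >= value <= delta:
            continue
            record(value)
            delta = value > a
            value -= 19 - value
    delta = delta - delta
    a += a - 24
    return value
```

Transformed code:
def f(delta, a, value):
    value = a == a
    a += 27
    if a == a:
        return delta
    else:
        a *= value
    for limit in delta:
        value += value
        if 1 >= value and value <= delta:
            continue
    delta = delta - delta
    a += a - 24
    return value

if 1 >= value and value <= delta:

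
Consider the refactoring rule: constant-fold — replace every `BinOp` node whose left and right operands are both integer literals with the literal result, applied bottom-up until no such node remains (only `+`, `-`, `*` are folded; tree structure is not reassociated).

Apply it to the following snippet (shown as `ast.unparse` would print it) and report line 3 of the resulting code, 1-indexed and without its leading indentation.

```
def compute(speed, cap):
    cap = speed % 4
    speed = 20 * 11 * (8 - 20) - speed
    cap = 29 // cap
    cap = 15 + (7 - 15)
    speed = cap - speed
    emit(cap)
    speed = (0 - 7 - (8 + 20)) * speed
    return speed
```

speed = -2640 - speed

Transformed code:
def compute(speed, cap):
    cap = speed % 4
    speed = -2640 - speed
    cap = 29 // cap
    cap = 7
    speed = cap - speed
    emit(cap)
    speed = -35 * speed
    return speed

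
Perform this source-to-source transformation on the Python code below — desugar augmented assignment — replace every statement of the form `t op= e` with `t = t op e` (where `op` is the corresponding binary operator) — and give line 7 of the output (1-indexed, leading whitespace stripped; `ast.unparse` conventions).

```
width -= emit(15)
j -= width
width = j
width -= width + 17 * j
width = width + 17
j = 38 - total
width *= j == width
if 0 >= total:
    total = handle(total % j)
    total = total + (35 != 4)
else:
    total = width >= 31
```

width = width * (j == width)

Transformed code:
width = width - emit(15)
j = j - width
width = j
width = width - (width + 17 * j)
width = width + 17
j = 38 - total
width = width * (j == width)
if 0 >= total:
    total = handle(total % j)
    total = total + (35 != 4)
else:
    total = width >= 31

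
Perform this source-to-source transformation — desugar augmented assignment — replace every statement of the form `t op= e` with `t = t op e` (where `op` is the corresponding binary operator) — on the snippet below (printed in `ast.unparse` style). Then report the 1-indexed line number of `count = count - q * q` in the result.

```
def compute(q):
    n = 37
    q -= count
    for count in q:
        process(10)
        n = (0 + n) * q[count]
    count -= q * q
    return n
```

7

Transformed code:
def compute(q):
    n = 37
    q = q - count
    for count in q:
        process(10)
        n = (0 + n) * q[count]
    count = count - q * q
    return n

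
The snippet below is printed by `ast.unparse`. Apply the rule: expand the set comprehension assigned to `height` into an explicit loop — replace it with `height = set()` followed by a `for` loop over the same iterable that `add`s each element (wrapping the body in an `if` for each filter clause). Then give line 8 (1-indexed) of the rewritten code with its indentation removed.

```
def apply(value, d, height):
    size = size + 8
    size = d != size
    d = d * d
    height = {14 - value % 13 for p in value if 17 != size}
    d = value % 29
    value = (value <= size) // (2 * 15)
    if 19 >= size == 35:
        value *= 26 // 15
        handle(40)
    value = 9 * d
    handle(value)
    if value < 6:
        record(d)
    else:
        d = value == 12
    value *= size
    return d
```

Transformed code:
def apply(value, d, height):
    size = size + 8
    size = d != size
    d = d * d
    height = set()
    for p in value:
        if 17 != size:
            height.add(14 - value % 13)
    d = value % 29
    value = (value <= size) // (2 * 15)
    if 19 >= size == 35:
        value *= 26 // 15
        handle(40)
    value = 9 * d
    handle(value)
    if value < 6:
        record(d)
    else:
        d = value == 12
    value *= size
    return d

height.add(14 - value % 13)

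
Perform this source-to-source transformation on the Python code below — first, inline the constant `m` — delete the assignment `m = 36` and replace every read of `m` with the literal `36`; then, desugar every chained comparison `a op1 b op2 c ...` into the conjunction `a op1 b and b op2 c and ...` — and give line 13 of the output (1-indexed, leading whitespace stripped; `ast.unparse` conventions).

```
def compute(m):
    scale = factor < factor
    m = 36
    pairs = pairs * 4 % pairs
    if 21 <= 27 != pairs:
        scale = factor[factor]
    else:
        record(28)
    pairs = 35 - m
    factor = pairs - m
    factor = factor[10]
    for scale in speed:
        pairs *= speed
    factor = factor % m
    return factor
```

factor = factor % 36

Transformed code:
def compute(m):
    scale = factor < factor
    pairs = pairs * 4 % pairs
    if 21 <= 27 and 27 != pairs:
        scale = factor[factor]
    else:
        record(28)
    pairs = 35 - 36
    factor = pairs - 36
    factor = factor[10]
    for scale in speed:
        pairs *= speed
    factor = factor % 36
    return factor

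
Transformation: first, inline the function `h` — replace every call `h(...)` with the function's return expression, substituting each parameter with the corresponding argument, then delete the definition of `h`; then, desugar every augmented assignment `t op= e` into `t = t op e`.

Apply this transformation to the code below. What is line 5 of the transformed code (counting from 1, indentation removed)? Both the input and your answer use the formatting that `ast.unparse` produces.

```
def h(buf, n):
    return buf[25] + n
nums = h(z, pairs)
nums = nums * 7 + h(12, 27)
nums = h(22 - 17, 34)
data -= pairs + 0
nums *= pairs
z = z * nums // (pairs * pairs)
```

Transformed code:
nums = z[25] + pairs
nums = nums * 7 + (12[25] + 27)
nums = (22 - 17)[25] + 34
data = data - (pairs + 0)
nums = nums * pairs
z = z * nums // (pairs * pairs)

nums = nums * pairs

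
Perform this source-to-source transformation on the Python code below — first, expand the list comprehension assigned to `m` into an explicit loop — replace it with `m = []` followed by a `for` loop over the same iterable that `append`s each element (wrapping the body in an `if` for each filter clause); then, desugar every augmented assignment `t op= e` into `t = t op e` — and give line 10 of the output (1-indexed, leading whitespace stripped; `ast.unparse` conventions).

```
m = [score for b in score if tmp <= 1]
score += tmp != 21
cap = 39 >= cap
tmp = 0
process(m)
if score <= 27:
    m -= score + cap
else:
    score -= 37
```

m = m - (score + cap)

Transformed code:
m = []
for b in score:
    if tmp <= 1:
        m.append(score)
score = score + (tmp != 21)
cap = 39 >= cap
tmp = 0
process(m)
if score <= 27:
    m = m - (score + cap)
else:
    score = score - 37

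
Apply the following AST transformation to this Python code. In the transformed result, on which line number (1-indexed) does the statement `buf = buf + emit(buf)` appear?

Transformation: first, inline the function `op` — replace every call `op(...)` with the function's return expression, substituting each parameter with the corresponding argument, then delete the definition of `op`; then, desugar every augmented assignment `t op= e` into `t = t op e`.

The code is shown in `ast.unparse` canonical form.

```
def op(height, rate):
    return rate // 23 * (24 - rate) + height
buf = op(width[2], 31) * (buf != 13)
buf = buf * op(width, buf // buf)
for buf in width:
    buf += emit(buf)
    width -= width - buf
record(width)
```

4

Transformed code:
buf = (31 // 23 * (24 - 31) + width[2]) * (buf != 13)
buf = buf * (buf // buf // 23 * (24 - buf // buf) + width)
for buf in width:
    buf = buf + emit(buf)
    width = width - (width - buf)
record(width)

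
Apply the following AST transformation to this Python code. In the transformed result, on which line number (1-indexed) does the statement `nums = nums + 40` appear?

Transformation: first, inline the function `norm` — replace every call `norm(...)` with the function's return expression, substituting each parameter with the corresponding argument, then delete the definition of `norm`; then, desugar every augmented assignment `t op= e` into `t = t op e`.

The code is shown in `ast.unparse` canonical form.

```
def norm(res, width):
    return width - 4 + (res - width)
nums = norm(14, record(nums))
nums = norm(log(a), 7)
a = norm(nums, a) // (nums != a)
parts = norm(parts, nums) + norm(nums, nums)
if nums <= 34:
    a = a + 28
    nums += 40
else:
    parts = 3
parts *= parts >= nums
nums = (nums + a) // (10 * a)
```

Transformed code:
nums = record(nums) - 4 + (14 - record(nums))
nums = 7 - 4 + (log(a) - 7)
a = (a - 4 + (nums - a)) // (nums != a)
parts = nums - 4 + (parts - nums) + (nums - 4 + (nums - nums))
if nums <= 34:
    a = a + 28
    nums = nums + 40
else:
    parts = 3
parts = parts * (parts >= nums)
nums = (nums + a) // (10 * a)

7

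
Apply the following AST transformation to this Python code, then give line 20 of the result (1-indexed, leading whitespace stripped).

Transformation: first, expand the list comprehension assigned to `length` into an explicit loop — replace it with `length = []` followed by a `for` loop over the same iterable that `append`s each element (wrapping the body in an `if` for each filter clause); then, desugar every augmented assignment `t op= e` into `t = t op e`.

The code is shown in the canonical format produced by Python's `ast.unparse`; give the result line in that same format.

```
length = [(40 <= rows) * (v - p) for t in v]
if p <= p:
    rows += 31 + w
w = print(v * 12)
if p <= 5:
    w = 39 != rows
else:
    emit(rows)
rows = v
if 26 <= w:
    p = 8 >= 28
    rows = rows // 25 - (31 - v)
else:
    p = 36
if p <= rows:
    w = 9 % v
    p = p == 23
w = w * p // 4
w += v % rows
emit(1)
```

w = w * p // 4

Transformed code:
length = []
for t in v:
    length.append((40 <= rows) * (v - p))
if p <= p:
    rows = rows + (31 + w)
w = print(v * 12)
if p <= 5:
    w = 39 != rows
else:
    emit(rows)
rows = v
if 26 <= w:
    p = 8 >= 28
    rows = rows // 25 - (31 - v)
else:
    p = 36
if p <= rows:
    w = 9 % v
    p = p == 23
w = w * p // 4
w = w + v % rows
emit(1)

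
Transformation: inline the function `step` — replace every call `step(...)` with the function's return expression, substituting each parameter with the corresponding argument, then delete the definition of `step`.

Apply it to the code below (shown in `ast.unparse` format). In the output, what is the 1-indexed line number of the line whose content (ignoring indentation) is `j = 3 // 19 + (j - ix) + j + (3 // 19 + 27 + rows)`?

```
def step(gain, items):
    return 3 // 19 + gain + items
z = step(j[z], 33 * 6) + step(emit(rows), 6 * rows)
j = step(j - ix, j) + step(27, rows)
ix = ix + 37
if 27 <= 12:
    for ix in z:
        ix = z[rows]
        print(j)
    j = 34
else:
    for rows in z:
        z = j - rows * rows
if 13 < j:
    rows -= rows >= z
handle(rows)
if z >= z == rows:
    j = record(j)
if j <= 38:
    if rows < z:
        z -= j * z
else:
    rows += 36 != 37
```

Transformed code:
z = 3 // 19 + j[z] + 33 * 6 + (3 // 19 + emit(rows) + 6 * rows)
j = 3 // 19 + (j - ix) + j + (3 // 19 + 27 + rows)
ix = ix + 37
if 27 <= 12:
    for ix in z:
        ix = z[rows]
        print(j)
    j = 34
else:
    for rows in z:
        z = j - rows * rows
if 13 < j:
    rows -= rows >= z
handle(rows)
if z >= z == rows:
    j = record(j)
if j <= 38:
    if rows < z:
        z -= j * z
else:
    rows += 36 != 37

2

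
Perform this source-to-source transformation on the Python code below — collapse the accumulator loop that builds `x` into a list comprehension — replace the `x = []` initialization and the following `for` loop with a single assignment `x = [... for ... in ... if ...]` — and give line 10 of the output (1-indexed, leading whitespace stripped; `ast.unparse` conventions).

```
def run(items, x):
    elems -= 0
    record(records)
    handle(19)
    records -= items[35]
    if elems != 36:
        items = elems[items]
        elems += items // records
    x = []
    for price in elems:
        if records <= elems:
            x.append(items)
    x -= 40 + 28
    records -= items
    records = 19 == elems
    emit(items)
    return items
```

Transformed code:
def run(items, x):
    elems -= 0
    record(records)
    handle(19)
    records -= items[35]
    if elems != 36:
        items = elems[items]
        elems += items // records
    x = [items for price in elems if records <= elems]
    x -= 40 + 28
    records -= items
    records = 19 == elems
    emit(items)
    return items

x -= 40 + 28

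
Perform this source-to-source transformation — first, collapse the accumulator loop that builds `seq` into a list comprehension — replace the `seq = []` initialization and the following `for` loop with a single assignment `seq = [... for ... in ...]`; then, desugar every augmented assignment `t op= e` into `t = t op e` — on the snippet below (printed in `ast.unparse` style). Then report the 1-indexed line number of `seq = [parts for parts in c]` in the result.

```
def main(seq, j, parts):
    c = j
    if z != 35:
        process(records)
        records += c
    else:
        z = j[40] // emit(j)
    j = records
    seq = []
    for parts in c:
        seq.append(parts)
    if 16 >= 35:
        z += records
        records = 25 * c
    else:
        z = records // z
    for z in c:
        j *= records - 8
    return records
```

Transformed code:
def main(seq, j, parts):
    c = j
    if z != 35:
        process(records)
        records = records + c
    else:
        z = j[40] // emit(j)
    j = records
    seq = [parts for parts in c]
    if 16 >= 35:
        z = z + records
        records = 25 * c
    else:
        z = records // z
    for z in c:
        j = j * (records - 8)
    return records

9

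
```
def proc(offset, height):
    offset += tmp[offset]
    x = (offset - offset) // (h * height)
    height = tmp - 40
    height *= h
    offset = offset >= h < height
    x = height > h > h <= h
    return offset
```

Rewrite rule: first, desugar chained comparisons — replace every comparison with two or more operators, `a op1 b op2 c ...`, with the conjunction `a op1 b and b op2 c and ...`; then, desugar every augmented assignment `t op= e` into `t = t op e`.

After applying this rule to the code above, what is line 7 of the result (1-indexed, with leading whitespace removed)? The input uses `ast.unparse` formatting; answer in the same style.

x = height > h and h > h and (h <= h)

Transformed code:
def proc(offset, height):
    offset = offset + tmp[offset]
    x = (offset - offset) // (h * height)
    height = tmp - 40
    height = height * h
    offset = offset >= h and h < height
    x = height > h and h > h and (h <= h)
    return offset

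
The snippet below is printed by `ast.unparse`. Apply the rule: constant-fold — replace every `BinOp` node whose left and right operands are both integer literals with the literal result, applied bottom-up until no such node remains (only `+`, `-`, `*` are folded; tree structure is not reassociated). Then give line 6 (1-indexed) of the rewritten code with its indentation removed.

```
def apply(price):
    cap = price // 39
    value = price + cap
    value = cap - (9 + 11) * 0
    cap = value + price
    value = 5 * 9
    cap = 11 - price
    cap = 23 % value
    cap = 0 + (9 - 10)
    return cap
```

Transformed code:
def apply(price):
    cap = price // 39
    value = price + cap
    value = cap - 0
    cap = value + price
    value = 45
    cap = 11 - price
    cap = 23 % value
    cap = -1
    return cap

value = 45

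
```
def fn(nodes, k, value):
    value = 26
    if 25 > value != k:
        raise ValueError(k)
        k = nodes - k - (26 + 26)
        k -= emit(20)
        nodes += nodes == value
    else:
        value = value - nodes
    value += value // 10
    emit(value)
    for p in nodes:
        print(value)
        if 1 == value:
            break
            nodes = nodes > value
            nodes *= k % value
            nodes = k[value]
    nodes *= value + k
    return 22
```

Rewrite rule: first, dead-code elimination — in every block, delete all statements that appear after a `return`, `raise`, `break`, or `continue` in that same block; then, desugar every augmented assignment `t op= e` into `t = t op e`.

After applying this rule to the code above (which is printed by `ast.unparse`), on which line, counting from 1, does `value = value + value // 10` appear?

Transformed code:
def fn(nodes, k, value):
    value = 26
    if 25 > value != k:
        raise ValueError(k)
    else:
        value = value - nodes
    value = value + value // 10
    emit(value)
    for p in nodes:
        print(value)
        if 1 == value:
            break
    nodes = nodes * (value + k)
    return 22

7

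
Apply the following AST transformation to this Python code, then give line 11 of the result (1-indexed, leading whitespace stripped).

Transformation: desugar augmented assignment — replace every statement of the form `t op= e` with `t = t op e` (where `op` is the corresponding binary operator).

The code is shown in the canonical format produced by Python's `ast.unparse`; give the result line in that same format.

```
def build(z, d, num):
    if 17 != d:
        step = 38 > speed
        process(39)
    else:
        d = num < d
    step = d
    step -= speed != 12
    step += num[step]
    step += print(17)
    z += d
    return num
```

Transformed code:
def build(z, d, num):
    if 17 != d:
        step = 38 > speed
        process(39)
    else:
        d = num < d
    step = d
    step = step - (speed != 12)
    step = step + num[step]
    step = step + print(17)
    z = z + d
    return num

z = z + d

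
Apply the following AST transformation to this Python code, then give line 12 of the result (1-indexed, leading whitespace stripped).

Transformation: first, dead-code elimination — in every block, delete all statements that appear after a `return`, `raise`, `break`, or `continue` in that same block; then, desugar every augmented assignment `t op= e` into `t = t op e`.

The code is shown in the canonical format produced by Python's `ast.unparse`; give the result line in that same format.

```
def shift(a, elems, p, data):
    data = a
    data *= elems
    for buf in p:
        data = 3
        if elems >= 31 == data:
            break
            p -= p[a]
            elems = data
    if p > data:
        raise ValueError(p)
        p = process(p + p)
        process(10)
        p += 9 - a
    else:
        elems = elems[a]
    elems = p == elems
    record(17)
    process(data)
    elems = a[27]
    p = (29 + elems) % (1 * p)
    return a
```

elems = p == elems

Transformed code:
def shift(a, elems, p, data):
    data = a
    data = data * elems
    for buf in p:
        data = 3
        if elems >= 31 == data:
            break
    if p > data:
        raise ValueError(p)
    else:
        elems = elems[a]
    elems = p == elems
    record(17)
    process(data)
    elems = a[27]
    p = (29 + elems) % (1 * p)
    return a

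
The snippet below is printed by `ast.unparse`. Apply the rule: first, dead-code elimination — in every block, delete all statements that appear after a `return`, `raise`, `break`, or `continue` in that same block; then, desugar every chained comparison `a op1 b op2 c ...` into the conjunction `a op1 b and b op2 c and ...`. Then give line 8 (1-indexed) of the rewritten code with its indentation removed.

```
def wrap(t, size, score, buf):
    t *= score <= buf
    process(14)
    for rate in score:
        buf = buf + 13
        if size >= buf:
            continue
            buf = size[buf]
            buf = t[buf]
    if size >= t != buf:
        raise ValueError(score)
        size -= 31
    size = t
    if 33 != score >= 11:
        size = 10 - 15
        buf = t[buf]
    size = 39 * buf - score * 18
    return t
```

if size >= t and t != buf:

Transformed code:
def wrap(t, size, score, buf):
    t *= score <= buf
    process(14)
    for rate in score:
        buf = buf + 13
        if size >= buf:
            continue
    if size >= t and t != buf:
        raise ValueError(score)
    size = t
    if 33 != score and score >= 11:
        size = 10 - 15
        buf = t[buf]
    size = 39 * buf - score * 18
    return t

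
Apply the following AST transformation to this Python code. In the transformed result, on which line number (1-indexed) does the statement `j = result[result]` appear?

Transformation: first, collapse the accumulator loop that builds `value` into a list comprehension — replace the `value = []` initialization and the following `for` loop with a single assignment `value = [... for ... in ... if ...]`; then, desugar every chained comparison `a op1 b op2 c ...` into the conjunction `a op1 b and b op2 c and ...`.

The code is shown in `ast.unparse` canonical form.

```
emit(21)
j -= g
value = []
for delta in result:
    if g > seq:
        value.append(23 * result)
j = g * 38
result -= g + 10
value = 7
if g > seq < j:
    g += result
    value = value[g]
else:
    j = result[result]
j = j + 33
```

11

Transformed code:
emit(21)
j -= g
value = [23 * result for delta in result if g > seq]
j = g * 38
result -= g + 10
value = 7
if g > seq and seq < j:
    g += result
    value = value[g]
else:
    j = result[result]
j = j + 33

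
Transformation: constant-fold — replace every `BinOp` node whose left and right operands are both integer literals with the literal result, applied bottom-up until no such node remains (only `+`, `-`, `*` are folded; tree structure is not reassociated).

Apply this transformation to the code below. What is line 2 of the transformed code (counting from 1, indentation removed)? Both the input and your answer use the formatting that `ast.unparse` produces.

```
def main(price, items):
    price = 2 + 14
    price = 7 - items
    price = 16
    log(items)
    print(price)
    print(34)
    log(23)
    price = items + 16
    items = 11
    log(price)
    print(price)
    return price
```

price = 16

Transformed code:
def main(price, items):
    price = 16
    price = 7 - items
    price = 16
    log(items)
    print(price)
    print(34)
    log(23)
    price = items + 16
    items = 11
    log(price)
    print(price)
    return price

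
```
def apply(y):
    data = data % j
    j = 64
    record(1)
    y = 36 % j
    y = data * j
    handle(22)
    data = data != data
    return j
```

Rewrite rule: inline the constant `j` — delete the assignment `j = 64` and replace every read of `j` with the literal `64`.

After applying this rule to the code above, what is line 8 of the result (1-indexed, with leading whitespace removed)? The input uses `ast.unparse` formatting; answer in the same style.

Transformed code:
def apply(y):
    data = data % 64
    record(1)
    y = 36 % 64
    y = data * 64
    handle(22)
    data = data != data
    return 64

return 64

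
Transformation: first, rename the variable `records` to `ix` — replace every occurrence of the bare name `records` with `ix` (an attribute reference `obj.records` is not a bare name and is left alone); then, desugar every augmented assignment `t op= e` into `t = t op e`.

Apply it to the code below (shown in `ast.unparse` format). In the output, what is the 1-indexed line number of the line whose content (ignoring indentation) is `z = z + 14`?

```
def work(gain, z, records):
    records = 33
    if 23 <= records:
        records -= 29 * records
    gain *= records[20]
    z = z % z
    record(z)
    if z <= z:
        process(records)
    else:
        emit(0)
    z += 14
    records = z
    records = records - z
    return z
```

12

Transformed code:
def work(gain, z, ix):
    ix = 33
    if 23 <= ix:
        ix = ix - 29 * ix
    gain = gain * ix[20]
    z = z % z
    record(z)
    if z <= z:
        process(ix)
    else:
        emit(0)
    z = z + 14
    ix = z
    ix = ix - z
    return z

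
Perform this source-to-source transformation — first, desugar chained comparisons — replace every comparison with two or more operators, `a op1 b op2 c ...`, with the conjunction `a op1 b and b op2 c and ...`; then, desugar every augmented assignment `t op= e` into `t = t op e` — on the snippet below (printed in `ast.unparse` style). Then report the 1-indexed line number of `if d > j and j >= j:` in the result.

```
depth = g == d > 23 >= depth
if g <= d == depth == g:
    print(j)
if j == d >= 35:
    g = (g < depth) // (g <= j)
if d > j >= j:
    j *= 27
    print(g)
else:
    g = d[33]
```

Transformed code:
depth = g == d and d > 23 and (23 >= depth)
if g <= d and d == depth and (depth == g):
    print(j)
if j == d and d >= 35:
    g = (g < depth) // (g <= j)
if d > j and j >= j:
    j = j * 27
    print(g)
else:
    g = d[33]

6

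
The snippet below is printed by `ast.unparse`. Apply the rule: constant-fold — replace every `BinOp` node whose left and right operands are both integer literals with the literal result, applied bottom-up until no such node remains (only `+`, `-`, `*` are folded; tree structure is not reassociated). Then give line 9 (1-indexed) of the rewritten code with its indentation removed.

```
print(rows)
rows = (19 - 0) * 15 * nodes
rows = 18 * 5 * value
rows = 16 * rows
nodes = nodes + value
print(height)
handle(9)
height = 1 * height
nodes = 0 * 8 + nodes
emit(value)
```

nodes = 0 + nodes

Transformed code:
print(rows)
rows = 285 * nodes
rows = 90 * value
rows = 16 * rows
nodes = nodes + value
print(height)
handle(9)
height = 1 * height
nodes = 0 + nodes
emit(value)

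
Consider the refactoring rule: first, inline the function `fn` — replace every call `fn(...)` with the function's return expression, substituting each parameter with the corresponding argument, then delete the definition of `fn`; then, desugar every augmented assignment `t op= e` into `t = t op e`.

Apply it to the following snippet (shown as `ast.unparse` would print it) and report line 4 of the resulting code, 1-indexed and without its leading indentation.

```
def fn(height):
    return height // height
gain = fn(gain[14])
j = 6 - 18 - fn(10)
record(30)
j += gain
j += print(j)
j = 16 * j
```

Transformed code:
gain = gain[14] // gain[14]
j = 6 - 18 - 10 // 10
record(30)
j = j + gain
j = j + print(j)
j = 16 * j

j = j + gain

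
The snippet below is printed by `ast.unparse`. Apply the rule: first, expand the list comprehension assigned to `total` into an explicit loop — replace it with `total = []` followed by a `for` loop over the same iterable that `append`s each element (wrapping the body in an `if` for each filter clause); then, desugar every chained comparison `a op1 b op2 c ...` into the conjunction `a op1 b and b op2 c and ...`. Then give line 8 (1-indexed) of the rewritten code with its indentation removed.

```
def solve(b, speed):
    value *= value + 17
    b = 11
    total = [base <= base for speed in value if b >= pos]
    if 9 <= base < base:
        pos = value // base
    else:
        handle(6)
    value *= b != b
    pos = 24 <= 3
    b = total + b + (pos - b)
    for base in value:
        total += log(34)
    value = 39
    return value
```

Transformed code:
def solve(b, speed):
    value *= value + 17
    b = 11
    total = []
    for speed in value:
        if b >= pos:
            total.append(base <= base)
    if 9 <= base and base < base:
        pos = value // base
    else:
        handle(6)
    value *= b != b
    pos = 24 <= 3
    b = total + b + (pos - b)
    for base in value:
        total += log(34)
    value = 39
    return value

if 9 <= base and base < base:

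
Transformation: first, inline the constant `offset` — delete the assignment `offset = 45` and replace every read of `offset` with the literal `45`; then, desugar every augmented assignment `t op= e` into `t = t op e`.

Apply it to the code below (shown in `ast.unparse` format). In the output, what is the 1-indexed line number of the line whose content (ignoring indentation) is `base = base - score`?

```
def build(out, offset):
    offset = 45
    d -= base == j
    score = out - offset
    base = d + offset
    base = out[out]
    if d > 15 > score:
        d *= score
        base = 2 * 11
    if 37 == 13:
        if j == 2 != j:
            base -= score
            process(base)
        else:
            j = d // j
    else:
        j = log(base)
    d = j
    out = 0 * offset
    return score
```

Transformed code:
def build(out, offset):
    d = d - (base == j)
    score = out - 45
    base = d + 45
    base = out[out]
    if d > 15 > score:
        d = d * score
        base = 2 * 11
    if 37 == 13:
        if j == 2 != j:
            base = base - score
            process(base)
        else:
            j = d // j
    else:
        j = log(base)
    d = j
    out = 0 * 45
    return score

11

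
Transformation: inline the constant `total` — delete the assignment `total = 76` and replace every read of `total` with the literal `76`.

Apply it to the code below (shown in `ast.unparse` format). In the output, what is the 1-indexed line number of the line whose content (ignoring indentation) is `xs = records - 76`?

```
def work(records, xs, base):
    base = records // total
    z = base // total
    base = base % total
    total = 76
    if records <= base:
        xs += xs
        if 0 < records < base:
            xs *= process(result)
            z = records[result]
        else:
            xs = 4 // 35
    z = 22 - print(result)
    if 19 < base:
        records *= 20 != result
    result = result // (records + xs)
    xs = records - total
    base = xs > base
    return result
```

Transformed code:
def work(records, xs, base):
    base = records // 76
    z = base // 76
    base = base % 76
    if records <= base:
        xs += xs
        if 0 < records < base:
            xs *= process(result)
            z = records[result]
        else:
            xs = 4 // 35
    z = 22 - print(result)
    if 19 < base:
        records *= 20 != result
    result = result // (records + xs)
    xs = records - 76
    base = xs > base
    return result

16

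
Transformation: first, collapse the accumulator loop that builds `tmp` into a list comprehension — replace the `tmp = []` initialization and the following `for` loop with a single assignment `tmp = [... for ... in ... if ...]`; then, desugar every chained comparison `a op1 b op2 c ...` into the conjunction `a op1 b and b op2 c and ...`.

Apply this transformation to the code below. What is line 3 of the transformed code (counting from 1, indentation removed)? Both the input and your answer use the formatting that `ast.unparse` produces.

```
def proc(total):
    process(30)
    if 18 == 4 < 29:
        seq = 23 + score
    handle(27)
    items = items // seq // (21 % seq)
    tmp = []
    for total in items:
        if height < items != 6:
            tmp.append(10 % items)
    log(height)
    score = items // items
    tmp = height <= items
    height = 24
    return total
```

Transformed code:
def proc(total):
    process(30)
    if 18 == 4 and 4 < 29:
        seq = 23 + score
    handle(27)
    items = items // seq // (21 % seq)
    tmp = [10 % items for total in items if height < items and items != 6]
    log(height)
    score = items // items
    tmp = height <= items
    height = 24
    return total

if 18 == 4 and 4 < 29:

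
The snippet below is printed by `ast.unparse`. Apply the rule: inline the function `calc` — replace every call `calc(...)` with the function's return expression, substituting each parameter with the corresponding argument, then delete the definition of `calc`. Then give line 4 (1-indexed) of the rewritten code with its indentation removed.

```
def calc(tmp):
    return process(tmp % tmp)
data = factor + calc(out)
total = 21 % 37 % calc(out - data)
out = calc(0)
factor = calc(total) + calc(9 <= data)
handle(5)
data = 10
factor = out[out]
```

Transformed code:
data = factor + process(out % out)
total = 21 % 37 % process((out - data) % (out - data))
out = process(0 % 0)
factor = process(total % total) + process((9 <= data) % (9 <= data))
handle(5)
data = 10
factor = out[out]

factor = process(total % total) + process((9 <= data) % (9 <= data))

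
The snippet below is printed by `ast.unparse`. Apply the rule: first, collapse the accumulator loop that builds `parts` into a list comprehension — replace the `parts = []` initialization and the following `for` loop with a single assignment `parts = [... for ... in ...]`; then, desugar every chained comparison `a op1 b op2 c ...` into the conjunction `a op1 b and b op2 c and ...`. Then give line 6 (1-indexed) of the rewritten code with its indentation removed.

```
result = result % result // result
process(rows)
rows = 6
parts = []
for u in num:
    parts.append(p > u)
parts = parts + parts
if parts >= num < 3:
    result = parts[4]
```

if parts >= num and num < 3:

Transformed code:
result = result % result // result
process(rows)
rows = 6
parts = [p > u for u in num]
parts = parts + parts
if parts >= num and num < 3:
    result = parts[4]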